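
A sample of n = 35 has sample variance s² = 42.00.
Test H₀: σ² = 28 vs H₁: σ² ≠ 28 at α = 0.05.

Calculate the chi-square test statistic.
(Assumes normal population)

df = n - 1 = 34
χ² = (n-1)s²/σ₀² = 34×42.00/28 = 51.0000
Critical values: χ²_{0.975,34} = 19.806, χ²_{0.025,34} = 51.966
Rejection region: χ² < 19.806 or χ² > 51.966
Decision: fail to reject H₀

Answer: χ² = 51.0000, fail to reject H₀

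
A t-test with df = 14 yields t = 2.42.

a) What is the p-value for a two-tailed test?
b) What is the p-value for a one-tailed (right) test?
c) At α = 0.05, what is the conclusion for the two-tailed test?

Answer: a) 0.0297, b) 0.0149, c) reject H₀

Derivation:
Using t-distribution with df = 14:
a) Two-tailed: p = 2×P(T > 2.42) = 0.0297
b) One-tailed: p = P(T > 2.42) = 0.0149
c) 0.0297 < 0.05, reject H₀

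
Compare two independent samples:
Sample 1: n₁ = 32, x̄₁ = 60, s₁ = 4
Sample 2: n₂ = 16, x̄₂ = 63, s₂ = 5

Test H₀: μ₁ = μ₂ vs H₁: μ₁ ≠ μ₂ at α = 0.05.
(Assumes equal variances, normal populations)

Answer: t = -2.2517, reject H₀

Derivation:
Pooled variance: s²_p = [31×4² + 15×5²]/(46) = 18.9348
s_p = 4.3514
SE = s_p×√(1/n₁ + 1/n₂) = 4.3514×√(1/32 + 1/16) = 1.3323
t = (x̄₁ - x̄₂)/SE = (60 - 63)/1.3323 = -2.2517
df = 46, t-critical = ±2.013
Decision: reject H₀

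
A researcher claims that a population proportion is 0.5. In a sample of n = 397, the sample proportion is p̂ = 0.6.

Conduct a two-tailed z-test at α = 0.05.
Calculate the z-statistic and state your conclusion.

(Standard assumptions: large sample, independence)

Answer: z = 3.9850, reject H₀

Derivation:
H₀: p = 0.5, H₁: p ≠ 0.5
Standard error: SE = √(p₀(1-p₀)/n) = √(0.5×0.5/397) = 0.025094
z-statistic: z = (p̂ - p₀)/SE = (0.6 - 0.5)/0.025094 = 3.9850
Critical value: z_0.025 = ±1.960
p-value = 0.0001
Decision: reject H₀ at α = 0.05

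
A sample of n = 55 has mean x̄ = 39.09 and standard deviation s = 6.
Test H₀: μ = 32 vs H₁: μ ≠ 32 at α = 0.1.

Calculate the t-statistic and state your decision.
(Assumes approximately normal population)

df = n - 1 = 54
SE = s/√n = 6/√55 = 0.8090
t = (x̄ - μ₀)/SE = (39.09 - 32)/0.8090 = 8.7639
Critical value: t_{0.05,54} = ±1.674
p-value < 0.0001
Decision: reject H₀

Answer: t = 8.7639, reject H₀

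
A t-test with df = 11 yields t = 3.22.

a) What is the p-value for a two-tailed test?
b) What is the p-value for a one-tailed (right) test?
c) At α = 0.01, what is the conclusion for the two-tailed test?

Using t-distribution with df = 11:
a) Two-tailed: p = 2×P(T > 3.22) = 0.0082
b) One-tailed: p = P(T > 3.22) = 0.0041
c) 0.0082 < 0.01, reject H₀

Answer: a) 0.0082, b) 0.0041, c) reject H₀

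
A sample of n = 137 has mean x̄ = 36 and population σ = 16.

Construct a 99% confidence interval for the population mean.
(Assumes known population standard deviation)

Confidence level: 99%, α = 0.01
z_0.005 = 2.576
SE = σ/√n = 16/√137 = 1.3670
Margin of error = 2.576 × 1.3670 = 3.5214
CI: x̄ ± margin = 36 ± 3.5214
CI: (32.4786, 39.5214)

Answer: (32.4786, 39.5214)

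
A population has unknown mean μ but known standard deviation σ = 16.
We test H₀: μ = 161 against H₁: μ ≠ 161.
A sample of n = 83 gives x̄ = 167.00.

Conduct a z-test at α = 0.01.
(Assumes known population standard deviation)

Standard error: SE = σ/√n = 16/√83 = 1.7562
z-statistic: z = (x̄ - μ₀)/SE = (167.00 - 161)/1.7562 = 3.4165
Critical value: ±2.576
p-value = 0.0006
Decision: reject H₀

Answer: z = 3.4165, reject H₀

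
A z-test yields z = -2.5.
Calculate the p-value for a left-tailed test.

Answer: p-value ≈ 0.0062

Derivation:
For z = -2.5:
p = P(Z < -2.5) = Φ(-2.5) = 0.0062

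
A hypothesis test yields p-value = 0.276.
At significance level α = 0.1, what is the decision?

Answer: fail to reject H₀

Derivation:
Compare p-value to α:
0.276 ≥ 0.1
Decision: fail to reject H₀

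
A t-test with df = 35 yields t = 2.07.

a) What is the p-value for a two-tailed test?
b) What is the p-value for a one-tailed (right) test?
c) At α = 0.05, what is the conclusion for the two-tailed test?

Answer: a) 0.0459, b) 0.0229, c) reject H₀

Derivation:
Using t-distribution with df = 35:
a) Two-tailed: p = 2×P(T > 2.07) = 0.0459
b) One-tailed: p = P(T > 2.07) = 0.0229
c) 0.0459 < 0.05, reject H₀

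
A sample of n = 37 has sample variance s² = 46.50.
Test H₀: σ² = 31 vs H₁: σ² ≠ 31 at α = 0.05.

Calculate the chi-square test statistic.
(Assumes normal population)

df = n - 1 = 36
χ² = (n-1)s²/σ₀² = 36×46.50/31 = 54.0000
Critical values: χ²_{0.975,36} = 21.336, χ²_{0.025,36} = 54.437
Rejection region: χ² < 21.336 or χ² > 54.437
Decision: fail to reject H₀

Answer: χ² = 54.0000, fail to reject H₀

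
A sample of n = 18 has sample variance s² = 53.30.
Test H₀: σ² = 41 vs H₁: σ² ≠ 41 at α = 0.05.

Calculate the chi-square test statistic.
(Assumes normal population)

df = n - 1 = 17
χ² = (n-1)s²/σ₀² = 17×53.30/41 = 22.1000
Critical values: χ²_{0.975,17} = 7.564, χ²_{0.025,17} = 30.191
Rejection region: χ² < 7.564 or χ² > 30.191
Decision: fail to reject H₀

Answer: χ² = 22.1000, fail to reject H₀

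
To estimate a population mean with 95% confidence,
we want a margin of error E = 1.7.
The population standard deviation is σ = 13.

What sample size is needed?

Answer: n = 225

Derivation:
z_0.025 = 1.960
n = (z×σ/E)² = (1.960×13/1.7)²
n = 224.6472
Round up: n = 225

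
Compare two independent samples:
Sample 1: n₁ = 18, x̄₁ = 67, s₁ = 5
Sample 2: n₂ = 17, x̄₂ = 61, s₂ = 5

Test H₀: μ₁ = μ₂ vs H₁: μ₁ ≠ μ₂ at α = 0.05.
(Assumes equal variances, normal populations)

Answer: t = 3.5482, reject H₀

Derivation:
Pooled variance: s²_p = [17×5² + 16×5²]/(33) = 25.0000
s_p = 5.0000
SE = s_p×√(1/n₁ + 1/n₂) = 5.0000×√(1/18 + 1/17) = 1.6910
t = (x̄₁ - x̄₂)/SE = (67 - 61)/1.6910 = 3.5482
df = 33, t-critical = ±2.035
Decision: reject H₀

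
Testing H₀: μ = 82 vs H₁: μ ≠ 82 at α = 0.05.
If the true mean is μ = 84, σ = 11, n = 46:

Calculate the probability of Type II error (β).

SE = σ/√n = 11/√46 = 1.6219
Critical values: μ₀ ± z_0.025×SE = 82 ± 1.960×1.6219
Acceptance region: (78.8211, 85.1789)
Under H₁ (μ = 84): z_high = (85.1789 - 84)/1.6219 = 0.7269, z_low = (78.8211 - 84)/1.6219 = -3.1931
β = P(not reject | H₁) = Φ(0.7269) - Φ(-3.1931) ≈ 0.7657

Answer: β ≈ 0.7657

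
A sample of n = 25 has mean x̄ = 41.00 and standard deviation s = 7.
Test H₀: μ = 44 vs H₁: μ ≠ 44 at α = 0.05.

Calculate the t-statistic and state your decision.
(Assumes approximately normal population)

df = n - 1 = 24
SE = s/√n = 7/√25 = 1.4000
t = (x̄ - μ₀)/SE = (41.00 - 44)/1.4000 = -2.1429
Critical value: t_{0.025,24} = ±2.064
p-value ≈ 0.0425
Decision: reject H₀

Answer: t = -2.1429, reject H₀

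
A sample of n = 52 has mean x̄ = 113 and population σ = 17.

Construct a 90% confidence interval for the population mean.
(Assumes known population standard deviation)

Confidence level: 90%, α = 0.1
z_0.05 = 1.645
SE = σ/√n = 17/√52 = 2.3575
Margin of error = 1.645 × 2.3575 = 3.8781
CI: x̄ ± margin = 113 ± 3.8781
CI: (109.1219, 116.8781)

Answer: (109.1219, 116.8781)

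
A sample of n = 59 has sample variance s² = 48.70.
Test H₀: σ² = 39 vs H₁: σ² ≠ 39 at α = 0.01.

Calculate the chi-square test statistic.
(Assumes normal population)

df = n - 1 = 58
χ² = (n-1)s²/σ₀² = 58×48.70/39 = 72.4256
Critical values: χ²_{0.995,58} = 34.008, χ²_{0.005,58} = 89.477
Rejection region: χ² < 34.008 or χ² > 89.477
Decision: fail to reject H₀

Answer: χ² = 72.4256, fail to reject H₀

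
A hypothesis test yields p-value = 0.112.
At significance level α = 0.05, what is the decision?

Compare p-value to α:
0.112 ≥ 0.05
Decision: fail to reject H₀

Answer: fail to reject H₀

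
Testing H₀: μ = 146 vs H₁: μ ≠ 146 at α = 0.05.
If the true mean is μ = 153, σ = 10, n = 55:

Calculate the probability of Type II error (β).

SE = σ/√n = 10/√55 = 1.3484
Critical values: μ₀ ± z_0.025×SE = 146 ± 1.960×1.3484
Acceptance region: (143.3571, 148.6429)
Under H₁ (μ = 153): z_high = (148.6429 - 153)/1.3484 = -3.2313, z_low = (143.3571 - 153)/1.3484 = -7.1514
β = P(not reject | H₁) = Φ(-3.2313) - Φ(-7.1514) ≈ 0.0006

Answer: β ≈ 0.0006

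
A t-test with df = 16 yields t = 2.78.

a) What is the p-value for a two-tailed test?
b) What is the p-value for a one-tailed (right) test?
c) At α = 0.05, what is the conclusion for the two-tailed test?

Answer: a) 0.0134, b) 0.0067, c) reject H₀

Derivation:
Using t-distribution with df = 16:
a) Two-tailed: p = 2×P(T > 2.78) = 0.0134
b) One-tailed: p = P(T > 2.78) = 0.0067
c) 0.0134 < 0.05, reject H₀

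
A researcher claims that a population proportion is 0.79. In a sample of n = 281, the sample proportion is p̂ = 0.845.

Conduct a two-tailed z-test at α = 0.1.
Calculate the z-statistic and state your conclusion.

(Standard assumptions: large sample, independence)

Answer: z = 2.2636, reject H₀

Derivation:
H₀: p = 0.79, H₁: p ≠ 0.79
Standard error: SE = √(p₀(1-p₀)/n) = √(0.79×0.21/281) = 0.024298
z-statistic: z = (p̂ - p₀)/SE = (0.845 - 0.79)/0.024298 = 2.2636
Critical value: z_0.05 = ±1.645
p-value = 0.0236
Decision: reject H₀ at α = 0.1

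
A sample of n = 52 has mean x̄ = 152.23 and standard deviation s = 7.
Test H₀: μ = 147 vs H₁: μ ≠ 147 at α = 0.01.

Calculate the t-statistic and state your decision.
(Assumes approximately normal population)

Answer: t = 5.3879, reject H₀

Derivation:
df = n - 1 = 51
SE = s/√n = 7/√52 = 0.9707
t = (x̄ - μ₀)/SE = (152.23 - 147)/0.9707 = 5.3879
Critical value: t_{0.005,51} = ±2.676
p-value < 0.0001
Decision: reject H₀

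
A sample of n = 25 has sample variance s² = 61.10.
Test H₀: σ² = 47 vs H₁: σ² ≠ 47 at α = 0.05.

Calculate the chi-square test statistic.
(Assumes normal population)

df = n - 1 = 24
χ² = (n-1)s²/σ₀² = 24×61.10/47 = 31.2000
Critical values: χ²_{0.975,24} = 12.401, χ²_{0.025,24} = 39.364
Rejection region: χ² < 12.401 or χ² > 39.364
Decision: fail to reject H₀

Answer: χ² = 31.2000, fail to reject H₀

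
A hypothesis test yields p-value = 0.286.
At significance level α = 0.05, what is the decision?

Compare p-value to α:
0.286 ≥ 0.05
Decision: fail to reject H₀

Answer: fail to reject H₀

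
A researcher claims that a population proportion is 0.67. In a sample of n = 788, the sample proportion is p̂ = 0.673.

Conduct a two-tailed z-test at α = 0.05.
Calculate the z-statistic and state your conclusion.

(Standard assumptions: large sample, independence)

Answer: z = 0.1791, fail to reject H₀

Derivation:
H₀: p = 0.67, H₁: p ≠ 0.67
Standard error: SE = √(p₀(1-p₀)/n) = √(0.67×0.33/788) = 0.016751
z-statistic: z = (p̂ - p₀)/SE = (0.673 - 0.67)/0.016751 = 0.1791
Critical value: z_0.025 = ±1.960
p-value = 0.8579
Decision: fail to reject H₀ at α = 0.05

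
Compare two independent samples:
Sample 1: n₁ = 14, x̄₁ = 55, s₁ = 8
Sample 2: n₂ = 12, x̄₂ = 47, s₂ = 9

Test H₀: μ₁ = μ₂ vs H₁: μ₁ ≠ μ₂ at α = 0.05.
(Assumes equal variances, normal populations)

Answer: t = 2.4000, reject H₀

Derivation:
Pooled variance: s²_p = [13×8² + 11×9²]/(24) = 71.7917
s_p = 8.4730
SE = s_p×√(1/n₁ + 1/n₂) = 8.4730×√(1/14 + 1/12) = 3.3333
t = (x̄₁ - x̄₂)/SE = (55 - 47)/3.3333 = 2.4000
df = 24, t-critical = ±2.064
Decision: reject H₀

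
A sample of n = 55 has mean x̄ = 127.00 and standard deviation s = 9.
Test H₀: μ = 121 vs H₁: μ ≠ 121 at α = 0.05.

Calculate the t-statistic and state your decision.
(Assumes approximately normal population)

Answer: t = 4.9440, reject H₀

Derivation:
df = n - 1 = 54
SE = s/√n = 9/√55 = 1.2136
t = (x̄ - μ₀)/SE = (127.00 - 121)/1.2136 = 4.9440
Critical value: t_{0.025,54} = ±2.005
p-value < 0.0001
Decision: reject H₀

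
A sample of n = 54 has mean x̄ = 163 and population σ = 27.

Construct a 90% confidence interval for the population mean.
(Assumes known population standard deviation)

Answer: (156.9559, 169.0441)

Derivation:
Confidence level: 90%, α = 0.1
z_0.05 = 1.645
SE = σ/√n = 27/√54 = 3.6742
Margin of error = 1.645 × 3.6742 = 6.0441
CI: x̄ ± margin = 163 ± 6.0441
CI: (156.9559, 169.0441)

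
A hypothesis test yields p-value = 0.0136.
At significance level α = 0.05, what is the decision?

Answer: reject H₀

Derivation:
Compare p-value to α:
0.0136 < 0.05
Decision: reject H₀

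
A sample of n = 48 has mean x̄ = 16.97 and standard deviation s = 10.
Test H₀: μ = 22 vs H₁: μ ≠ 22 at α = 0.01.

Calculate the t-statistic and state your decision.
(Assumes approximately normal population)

df = n - 1 = 47
SE = s/√n = 10/√48 = 1.4434
t = (x̄ - μ₀)/SE = (16.97 - 22)/1.4434 = -3.4848
Critical value: t_{0.005,47} = ±2.685
p-value ≈ 0.0011
Decision: reject H₀

Answer: t = -3.4848, reject H₀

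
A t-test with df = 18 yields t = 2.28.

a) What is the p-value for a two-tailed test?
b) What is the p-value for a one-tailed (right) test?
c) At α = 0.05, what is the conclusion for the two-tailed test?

Answer: a) 0.0350, b) 0.0175, c) reject H₀

Derivation:
Using t-distribution with df = 18:
a) Two-tailed: p = 2×P(T > 2.28) = 0.0350
b) One-tailed: p = P(T > 2.28) = 0.0175
c) 0.0350 < 0.05, reject H₀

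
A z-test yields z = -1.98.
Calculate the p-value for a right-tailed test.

Answer: p-value ≈ 0.9761

Derivation:
For z = -1.98:
p = P(Z > -1.98) = 1 - Φ(-1.98) = 0.9761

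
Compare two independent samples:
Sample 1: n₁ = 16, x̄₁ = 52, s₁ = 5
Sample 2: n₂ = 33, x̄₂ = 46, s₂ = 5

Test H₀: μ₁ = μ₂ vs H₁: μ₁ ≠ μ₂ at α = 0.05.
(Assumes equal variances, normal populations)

Pooled variance: s²_p = [15×5² + 32×5²]/(47) = 25.0000
s_p = 5.0000
SE = s_p×√(1/n₁ + 1/n₂) = 5.0000×√(1/16 + 1/33) = 1.5232
t = (x̄₁ - x̄₂)/SE = (52 - 46)/1.5232 = 3.9391
df = 47, t-critical = ±2.012
Decision: reject H₀

Answer: t = 3.9391, reject H₀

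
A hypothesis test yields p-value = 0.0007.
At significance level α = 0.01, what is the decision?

Answer: reject H₀

Derivation:
Compare p-value to α:
0.0007 < 0.01
Decision: reject H₀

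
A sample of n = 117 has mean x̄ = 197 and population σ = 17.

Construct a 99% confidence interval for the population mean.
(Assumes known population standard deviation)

Confidence level: 99%, α = 0.01
z_0.005 = 2.576
SE = σ/√n = 17/√117 = 1.5717
Margin of error = 2.576 × 1.5717 = 4.0487
CI: x̄ ± margin = 197 ± 4.0487
CI: (192.9513, 201.0487)

Answer: (192.9513, 201.0487)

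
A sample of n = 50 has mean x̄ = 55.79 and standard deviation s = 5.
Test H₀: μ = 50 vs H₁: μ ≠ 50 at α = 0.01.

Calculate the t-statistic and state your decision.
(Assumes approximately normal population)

df = n - 1 = 49
SE = s/√n = 5/√50 = 0.7071
t = (x̄ - μ₀)/SE = (55.79 - 50)/0.7071 = 8.1884
Critical value: t_{0.005,49} = ±2.680
p-value < 0.0001
Decision: reject H₀

Answer: t = 8.1884, reject H₀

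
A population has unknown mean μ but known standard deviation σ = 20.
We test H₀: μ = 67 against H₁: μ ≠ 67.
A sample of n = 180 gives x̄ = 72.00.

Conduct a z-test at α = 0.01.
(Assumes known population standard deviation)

Answer: z = 3.3541, reject H₀

Derivation:
Standard error: SE = σ/√n = 20/√180 = 1.4907
z-statistic: z = (x̄ - μ₀)/SE = (72.00 - 67)/1.4907 = 3.3541
Critical value: ±2.576
p-value = 0.0008
Decision: reject H₀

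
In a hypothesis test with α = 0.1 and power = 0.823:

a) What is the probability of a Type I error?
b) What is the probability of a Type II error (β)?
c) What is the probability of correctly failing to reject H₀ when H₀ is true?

Answer: a) 0.1, b) 0.177, c) 0.9

Derivation:
a) Type I error probability = α = 0.1
b) Power = P(reject H₀ | H₁ true) = 1 - β = 0.823, so Type II error probability = β = 1 - Power = 0.177
c) P(fail to reject H₀ | H₀ true) = 1 - α = 0.9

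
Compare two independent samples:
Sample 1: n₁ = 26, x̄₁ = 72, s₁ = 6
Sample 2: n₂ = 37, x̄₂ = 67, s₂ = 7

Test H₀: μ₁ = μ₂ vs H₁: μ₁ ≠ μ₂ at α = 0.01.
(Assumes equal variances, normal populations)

Answer: t = 2.9565, reject H₀

Derivation:
Pooled variance: s²_p = [25×6² + 36×7²]/(61) = 43.6721
s_p = 6.6085
SE = s_p×√(1/n₁ + 1/n₂) = 6.6085×√(1/26 + 1/37) = 1.6912
t = (x̄₁ - x̄₂)/SE = (72 - 67)/1.6912 = 2.9565
df = 61, t-critical = ±2.659
Decision: reject H₀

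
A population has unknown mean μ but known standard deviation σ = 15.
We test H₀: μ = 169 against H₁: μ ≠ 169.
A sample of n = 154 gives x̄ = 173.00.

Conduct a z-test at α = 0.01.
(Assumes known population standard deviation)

Answer: z = 3.3093, reject H₀

Derivation:
Standard error: SE = σ/√n = 15/√154 = 1.2087
z-statistic: z = (x̄ - μ₀)/SE = (173.00 - 169)/1.2087 = 3.3093
Critical value: ±2.576
p-value = 0.0009
Decision: reject H₀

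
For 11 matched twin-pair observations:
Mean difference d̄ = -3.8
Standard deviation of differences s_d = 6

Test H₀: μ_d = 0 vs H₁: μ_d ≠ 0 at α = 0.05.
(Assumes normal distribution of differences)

df = n - 1 = 10
SE = s_d/√n = 6/√11 = 1.8091
t = d̄/SE = -3.8/1.8091 = -2.1005
Critical value: t_{0.025,10} = ±2.228
p-value ≈ 0.0620
Decision: fail to reject H₀

Answer: t = -2.1005, fail to reject H₀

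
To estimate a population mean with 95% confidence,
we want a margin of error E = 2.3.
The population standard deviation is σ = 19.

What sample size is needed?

Answer: n = 263

Derivation:
z_0.025 = 1.960
n = (z×σ/E)² = (1.960×19/2.3)²
n = 262.1583
Round up: n = 263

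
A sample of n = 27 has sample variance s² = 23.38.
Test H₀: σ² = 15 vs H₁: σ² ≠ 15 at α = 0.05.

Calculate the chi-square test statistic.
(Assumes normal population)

Answer: χ² = 40.5253, fail to reject H₀

Derivation:
df = n - 1 = 26
χ² = (n-1)s²/σ₀² = 26×23.38/15 = 40.5253
Critical values: χ²_{0.975,26} = 13.844, χ²_{0.025,26} = 41.923
Rejection region: χ² < 13.844 or χ² > 41.923
Decision: fail to reject H₀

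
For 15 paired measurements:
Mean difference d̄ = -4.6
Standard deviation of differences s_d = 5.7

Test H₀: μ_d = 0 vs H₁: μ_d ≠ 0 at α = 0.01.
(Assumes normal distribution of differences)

Answer: t = -3.1256, reject H₀

Derivation:
df = n - 1 = 14
SE = s_d/√n = 5.7/√15 = 1.4717
t = d̄/SE = -4.6/1.4717 = -3.1256
Critical value: t_{0.005,14} = ±2.977
p-value ≈ 0.0074
Decision: reject H₀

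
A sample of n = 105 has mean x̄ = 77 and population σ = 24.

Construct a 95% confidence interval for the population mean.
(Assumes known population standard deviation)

Answer: (72.4093, 81.5907)

Derivation:
Confidence level: 95%, α = 0.05
z_0.025 = 1.960
SE = σ/√n = 24/√105 = 2.3422
Margin of error = 1.960 × 2.3422 = 4.5907
CI: x̄ ± margin = 77 ± 4.5907
CI: (72.4093, 81.5907)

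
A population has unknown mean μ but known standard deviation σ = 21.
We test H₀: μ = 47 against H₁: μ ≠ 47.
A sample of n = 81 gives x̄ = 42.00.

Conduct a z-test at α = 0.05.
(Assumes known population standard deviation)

Answer: z = -2.1429, reject H₀

Derivation:
Standard error: SE = σ/√n = 21/√81 = 2.3333
z-statistic: z = (x̄ - μ₀)/SE = (42.00 - 47)/2.3333 = -2.1429
Critical value: ±1.960
p-value = 0.0321
Decision: reject H₀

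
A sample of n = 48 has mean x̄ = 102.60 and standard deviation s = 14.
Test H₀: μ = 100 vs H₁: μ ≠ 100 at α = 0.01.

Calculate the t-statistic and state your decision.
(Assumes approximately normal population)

df = n - 1 = 47
SE = s/√n = 14/√48 = 2.0207
t = (x̄ - μ₀)/SE = (102.60 - 100)/2.0207 = 1.2867
Critical value: t_{0.005,47} = ±2.685
p-value ≈ 0.2045
Decision: fail to reject H₀

Answer: t = 1.2867, fail to reject H₀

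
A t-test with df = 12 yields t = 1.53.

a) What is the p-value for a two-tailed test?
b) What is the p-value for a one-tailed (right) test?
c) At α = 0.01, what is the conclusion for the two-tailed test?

Answer: a) 0.1519, b) 0.0760, c) fail to reject H₀

Derivation:
Using t-distribution with df = 12:
a) Two-tailed: p = 2×P(T > 1.53) = 0.1519
b) One-tailed: p = P(T > 1.53) = 0.0760
c) 0.1519 ≥ 0.01, fail to reject H₀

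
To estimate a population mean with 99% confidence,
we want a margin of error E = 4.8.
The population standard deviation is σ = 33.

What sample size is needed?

z_0.005 = 2.576
n = (z×σ/E)² = (2.576×33/4.8)²
n = 313.6441
Round up: n = 314

Answer: n = 314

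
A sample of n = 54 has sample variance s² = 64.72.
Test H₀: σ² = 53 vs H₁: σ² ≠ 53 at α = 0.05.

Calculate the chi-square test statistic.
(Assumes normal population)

df = n - 1 = 53
χ² = (n-1)s²/σ₀² = 53×64.72/53 = 64.7200
Critical values: χ²_{0.975,53} = 34.776, χ²_{0.025,53} = 75.002
Rejection region: χ² < 34.776 or χ² > 75.002
Decision: fail to reject H₀

Answer: χ² = 64.7200, fail to reject H₀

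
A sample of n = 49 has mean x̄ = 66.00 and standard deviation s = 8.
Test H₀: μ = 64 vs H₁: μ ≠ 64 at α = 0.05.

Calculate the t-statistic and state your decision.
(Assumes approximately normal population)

df = n - 1 = 48
SE = s/√n = 8/√49 = 1.1429
t = (x̄ - μ₀)/SE = (66.00 - 64)/1.1429 = 1.7499
Critical value: t_{0.025,48} = ±2.011
p-value ≈ 0.0865
Decision: fail to reject H₀

Answer: t = 1.7499, fail to reject H₀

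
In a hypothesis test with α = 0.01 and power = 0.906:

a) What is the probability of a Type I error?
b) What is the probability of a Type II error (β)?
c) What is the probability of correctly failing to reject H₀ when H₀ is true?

Answer: a) 0.01, b) 0.094, c) 0.99

Derivation:
a) Type I error probability = α = 0.01
b) Power = P(reject H₀ | H₁ true) = 1 - β = 0.906, so Type II error probability = β = 1 - Power = 0.094
c) P(fail to reject H₀ | H₀ true) = 1 - α = 0.99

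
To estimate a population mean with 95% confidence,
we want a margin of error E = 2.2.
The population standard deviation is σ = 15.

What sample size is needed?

z_0.025 = 1.960
n = (z×σ/E)² = (1.960×15/2.2)²
n = 178.5868
Round up: n = 179

Answer: n = 179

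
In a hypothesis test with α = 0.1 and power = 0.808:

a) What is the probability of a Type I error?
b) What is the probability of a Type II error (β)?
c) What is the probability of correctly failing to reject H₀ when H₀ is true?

Answer: a) 0.1, b) 0.192, c) 0.9

Derivation:
a) Type I error probability = α = 0.1
b) Power = P(reject H₀ | H₁ true) = 1 - β = 0.808, so Type II error probability = β = 1 - Power = 0.192
c) P(fail to reject H₀ | H₀ true) = 1 - α = 0.9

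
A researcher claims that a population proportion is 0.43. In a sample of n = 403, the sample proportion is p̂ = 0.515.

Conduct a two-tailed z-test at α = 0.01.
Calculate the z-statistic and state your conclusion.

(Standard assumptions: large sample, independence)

H₀: p = 0.43, H₁: p ≠ 0.43
Standard error: SE = √(p₀(1-p₀)/n) = √(0.43×0.57/403) = 0.024661
z-statistic: z = (p̂ - p₀)/SE = (0.515 - 0.43)/0.024661 = 3.4467
Critical value: z_0.005 = ±2.576
p-value = 0.0006
Decision: reject H₀ at α = 0.01

Answer: z = 3.4467, reject H₀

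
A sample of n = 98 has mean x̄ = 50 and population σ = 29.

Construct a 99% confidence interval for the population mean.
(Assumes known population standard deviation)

Answer: (42.4539, 57.5461)

Derivation:
Confidence level: 99%, α = 0.01
z_0.005 = 2.576
SE = σ/√n = 29/√98 = 2.9294
Margin of error = 2.576 × 2.9294 = 7.5461
CI: x̄ ± margin = 50 ± 7.5461
CI: (42.4539, 57.5461)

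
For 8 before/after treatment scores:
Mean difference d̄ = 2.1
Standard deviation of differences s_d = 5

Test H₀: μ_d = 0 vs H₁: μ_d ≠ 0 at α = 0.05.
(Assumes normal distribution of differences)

df = n - 1 = 7
SE = s_d/√n = 5/√8 = 1.7678
t = d̄/SE = 2.1/1.7678 = 1.1879
Critical value: t_{0.025,7} = ±2.365
p-value ≈ 0.2736
Decision: fail to reject H₀

Answer: t = 1.1879, fail to reject H₀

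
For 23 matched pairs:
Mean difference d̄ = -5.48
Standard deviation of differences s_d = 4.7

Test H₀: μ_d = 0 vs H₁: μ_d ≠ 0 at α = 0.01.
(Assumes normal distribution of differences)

Answer: t = -5.5918, reject H₀

Derivation:
df = n - 1 = 22
SE = s_d/√n = 4.7/√23 = 0.9800
t = d̄/SE = -5.48/0.9800 = -5.5918
Critical value: t_{0.005,22} = ±2.819
p-value < 0.0001
Decision: reject H₀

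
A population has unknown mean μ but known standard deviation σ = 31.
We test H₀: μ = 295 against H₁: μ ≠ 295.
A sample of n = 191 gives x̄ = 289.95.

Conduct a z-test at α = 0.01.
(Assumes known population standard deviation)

Answer: z = -2.2513, fail to reject H₀

Derivation:
Standard error: SE = σ/√n = 31/√191 = 2.2431
z-statistic: z = (x̄ - μ₀)/SE = (289.95 - 295)/2.2431 = -2.2513
Critical value: ±2.576
p-value = 0.0244
Decision: fail to reject H₀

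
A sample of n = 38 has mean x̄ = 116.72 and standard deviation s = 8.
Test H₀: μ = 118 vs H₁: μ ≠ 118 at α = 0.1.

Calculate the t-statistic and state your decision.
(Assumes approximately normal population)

Answer: t = -0.9863, fail to reject H₀

Derivation:
df = n - 1 = 37
SE = s/√n = 8/√38 = 1.2978
t = (x̄ - μ₀)/SE = (116.72 - 118)/1.2978 = -0.9863
Critical value: t_{0.05,37} = ±1.687
p-value ≈ 0.3304
Decision: fail to reject H₀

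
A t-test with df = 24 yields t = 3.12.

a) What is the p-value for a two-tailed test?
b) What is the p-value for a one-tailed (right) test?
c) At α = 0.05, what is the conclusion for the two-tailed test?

Using t-distribution with df = 24:
a) Two-tailed: p = 2×P(T > 3.12) = 0.0047
b) One-tailed: p = P(T > 3.12) = 0.0023
c) 0.0047 < 0.05, reject H₀

Answer: a) 0.0047, b) 0.0023, c) reject H₀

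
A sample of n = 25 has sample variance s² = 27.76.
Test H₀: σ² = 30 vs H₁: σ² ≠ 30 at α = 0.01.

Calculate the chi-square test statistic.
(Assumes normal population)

Answer: χ² = 22.2080, fail to reject H₀

Derivation:
df = n - 1 = 24
χ² = (n-1)s²/σ₀² = 24×27.76/30 = 22.2080
Critical values: χ²_{0.995,24} = 9.886, χ²_{0.005,24} = 45.559
Rejection region: χ² < 9.886 or χ² > 45.559
Decision: fail to reject H₀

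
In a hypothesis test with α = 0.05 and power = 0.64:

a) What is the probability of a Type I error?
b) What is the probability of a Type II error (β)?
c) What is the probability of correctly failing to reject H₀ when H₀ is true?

Answer: a) 0.05, b) 0.36, c) 0.95

Derivation:
a) Type I error probability = α = 0.05
b) Power = P(reject H₀ | H₁ true) = 1 - β = 0.64, so Type II error probability = β = 1 - Power = 0.36
c) P(fail to reject H₀ | H₀ true) = 1 - α = 0.95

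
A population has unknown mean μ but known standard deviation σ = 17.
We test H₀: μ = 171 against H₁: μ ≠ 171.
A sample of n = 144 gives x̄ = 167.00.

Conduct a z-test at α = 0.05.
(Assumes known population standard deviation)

Answer: z = -2.8235, reject H₀

Derivation:
Standard error: SE = σ/√n = 17/√144 = 1.4167
z-statistic: z = (x̄ - μ₀)/SE = (167.00 - 171)/1.4167 = -2.8235
Critical value: ±1.960
p-value = 0.0048
Decision: reject H₀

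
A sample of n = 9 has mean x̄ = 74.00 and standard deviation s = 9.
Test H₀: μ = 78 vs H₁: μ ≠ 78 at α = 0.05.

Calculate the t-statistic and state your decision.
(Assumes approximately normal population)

Answer: t = -1.3333, fail to reject H₀

Derivation:
df = n - 1 = 8
SE = s/√n = 9/√9 = 3.0000
t = (x̄ - μ₀)/SE = (74.00 - 78)/3.0000 = -1.3333
Critical value: t_{0.025,8} = ±2.306
p-value ≈ 0.2191
Decision: fail to reject H₀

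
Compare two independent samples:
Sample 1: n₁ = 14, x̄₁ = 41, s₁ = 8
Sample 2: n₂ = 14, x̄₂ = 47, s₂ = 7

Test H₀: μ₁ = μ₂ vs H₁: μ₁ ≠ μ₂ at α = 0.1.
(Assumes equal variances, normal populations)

Pooled variance: s²_p = [13×8² + 13×7²]/(26) = 56.5000
s_p = 7.5166
SE = s_p×√(1/n₁ + 1/n₂) = 7.5166×√(1/14 + 1/14) = 2.8410
t = (x̄₁ - x̄₂)/SE = (41 - 47)/2.8410 = -2.1119
df = 26, t-critical = ±1.706
Decision: reject H₀

Answer: t = -2.1119, reject H₀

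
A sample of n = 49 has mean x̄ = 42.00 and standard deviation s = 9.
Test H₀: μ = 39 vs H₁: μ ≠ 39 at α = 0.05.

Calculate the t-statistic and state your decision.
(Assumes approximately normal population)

Answer: t = 2.3334, reject H₀

Derivation:
df = n - 1 = 48
SE = s/√n = 9/√49 = 1.2857
t = (x̄ - μ₀)/SE = (42.00 - 39)/1.2857 = 2.3334
Critical value: t_{0.025,48} = ±2.011
p-value ≈ 0.0239
Decision: reject H₀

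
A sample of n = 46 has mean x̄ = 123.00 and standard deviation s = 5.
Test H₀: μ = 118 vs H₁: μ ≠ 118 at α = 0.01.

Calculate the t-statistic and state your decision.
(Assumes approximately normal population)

df = n - 1 = 45
SE = s/√n = 5/√46 = 0.7372
t = (x̄ - μ₀)/SE = (123.00 - 118)/0.7372 = 6.7824
Critical value: t_{0.005,45} = ±2.690
p-value < 0.0001
Decision: reject H₀

Answer: t = 6.7824, reject H₀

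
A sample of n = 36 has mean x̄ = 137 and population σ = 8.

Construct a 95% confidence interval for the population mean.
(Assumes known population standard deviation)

Confidence level: 95%, α = 0.05
z_0.025 = 1.960
SE = σ/√n = 8/√36 = 1.3333
Margin of error = 1.960 × 1.3333 = 2.6133
CI: x̄ ± margin = 137 ± 2.6133
CI: (134.3867, 139.6133)

Answer: (134.3867, 139.6133)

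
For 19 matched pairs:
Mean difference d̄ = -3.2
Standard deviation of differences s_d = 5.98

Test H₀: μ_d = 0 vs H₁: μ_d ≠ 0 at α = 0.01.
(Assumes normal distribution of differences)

df = n - 1 = 18
SE = s_d/√n = 5.98/√19 = 1.3719
t = d̄/SE = -3.2/1.3719 = -2.3325
Critical value: t_{0.005,18} = ±2.878
p-value ≈ 0.0315
Decision: fail to reject H₀

Answer: t = -2.3325, fail to reject H₀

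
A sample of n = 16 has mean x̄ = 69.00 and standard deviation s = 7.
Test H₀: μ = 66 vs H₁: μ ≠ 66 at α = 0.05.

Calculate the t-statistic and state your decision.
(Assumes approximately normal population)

Answer: t = 1.7143, fail to reject H₀

Derivation:
df = n - 1 = 15
SE = s/√n = 7/√16 = 1.7500
t = (x̄ - μ₀)/SE = (69.00 - 66)/1.7500 = 1.7143
Critical value: t_{0.025,15} = ±2.131
p-value ≈ 0.1071
Decision: fail to reject H₀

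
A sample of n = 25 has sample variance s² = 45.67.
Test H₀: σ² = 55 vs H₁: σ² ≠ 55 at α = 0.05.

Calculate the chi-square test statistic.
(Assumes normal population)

df = n - 1 = 24
χ² = (n-1)s²/σ₀² = 24×45.67/55 = 19.9287
Critical values: χ²_{0.975,24} = 12.401, χ²_{0.025,24} = 39.364
Rejection region: χ² < 12.401 or χ² > 39.364
Decision: fail to reject H₀

Answer: χ² = 19.9287, fail to reject H₀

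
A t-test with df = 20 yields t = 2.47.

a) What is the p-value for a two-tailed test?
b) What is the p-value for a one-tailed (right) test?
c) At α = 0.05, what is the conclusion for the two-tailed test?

Answer: a) 0.0226, b) 0.0113, c) reject H₀

Derivation:
Using t-distribution with df = 20:
a) Two-tailed: p = 2×P(T > 2.47) = 0.0226
b) One-tailed: p = P(T > 2.47) = 0.0113
c) 0.0226 < 0.05, reject H₀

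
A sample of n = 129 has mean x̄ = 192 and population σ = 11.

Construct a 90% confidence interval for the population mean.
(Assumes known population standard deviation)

Answer: (190.4068, 193.5932)

Derivation:
Confidence level: 90%, α = 0.1
z_0.05 = 1.645
SE = σ/√n = 11/√129 = 0.9685
Margin of error = 1.645 × 0.9685 = 1.5932
CI: x̄ ± margin = 192 ± 1.5932
CI: (190.4068, 193.5932)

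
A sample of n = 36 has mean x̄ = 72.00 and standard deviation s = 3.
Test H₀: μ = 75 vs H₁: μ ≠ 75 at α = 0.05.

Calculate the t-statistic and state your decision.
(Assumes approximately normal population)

df = n - 1 = 35
SE = s/√n = 3/√36 = 0.5000
t = (x̄ - μ₀)/SE = (72.00 - 75)/0.5000 = -6.0000
Critical value: t_{0.025,35} = ±2.030
p-value < 0.0001
Decision: reject H₀

Answer: t = -6.0000, reject H₀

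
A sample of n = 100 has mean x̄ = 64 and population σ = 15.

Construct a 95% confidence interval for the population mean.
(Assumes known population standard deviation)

Confidence level: 95%, α = 0.05
z_0.025 = 1.960
SE = σ/√n = 15/√100 = 1.5000
Margin of error = 1.960 × 1.5000 = 2.9400
CI: x̄ ± margin = 64 ± 2.9400
CI: (61.0600, 66.9400)

Answer: (61.0600, 66.9400)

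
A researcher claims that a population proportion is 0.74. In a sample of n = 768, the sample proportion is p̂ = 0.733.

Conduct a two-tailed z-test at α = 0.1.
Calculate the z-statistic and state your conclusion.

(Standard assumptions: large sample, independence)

H₀: p = 0.74, H₁: p ≠ 0.74
Standard error: SE = √(p₀(1-p₀)/n) = √(0.74×0.26/768) = 0.015828
z-statistic: z = (p̂ - p₀)/SE = (0.733 - 0.74)/0.015828 = -0.4423
Critical value: z_0.05 = ±1.645
p-value = 0.6583
Decision: fail to reject H₀ at α = 0.1

Answer: z = -0.4423, fail to reject H₀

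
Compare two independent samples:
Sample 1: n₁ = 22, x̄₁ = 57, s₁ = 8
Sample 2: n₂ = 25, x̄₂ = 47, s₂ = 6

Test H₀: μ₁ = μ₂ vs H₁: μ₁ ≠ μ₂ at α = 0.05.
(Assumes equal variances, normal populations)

Pooled variance: s²_p = [21×8² + 24×6²]/(45) = 49.0667
s_p = 7.0048
SE = s_p×√(1/n₁ + 1/n₂) = 7.0048×√(1/22 + 1/25) = 2.0477
t = (x̄₁ - x̄₂)/SE = (57 - 47)/2.0477 = 4.8835
df = 45, t-critical = ±2.014
Decision: reject H₀

Answer: t = 4.8835, reject H₀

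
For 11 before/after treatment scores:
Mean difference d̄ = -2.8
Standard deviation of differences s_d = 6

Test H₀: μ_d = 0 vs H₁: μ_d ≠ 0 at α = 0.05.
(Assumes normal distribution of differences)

df = n - 1 = 10
SE = s_d/√n = 6/√11 = 1.8091
t = d̄/SE = -2.8/1.8091 = -1.5477
Critical value: t_{0.025,10} = ±2.228
p-value ≈ 0.1527
Decision: fail to reject H₀

Answer: t = -1.5477, fail to reject H₀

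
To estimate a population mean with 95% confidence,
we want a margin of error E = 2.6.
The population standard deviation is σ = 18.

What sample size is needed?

Answer: n = 185

Derivation:
z_0.025 = 1.960
n = (z×σ/E)² = (1.960×18/2.6)²
n = 184.1240
Round up: n = 185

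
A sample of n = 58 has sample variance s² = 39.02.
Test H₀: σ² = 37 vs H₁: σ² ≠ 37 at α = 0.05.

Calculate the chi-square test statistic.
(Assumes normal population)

df = n - 1 = 57
χ² = (n-1)s²/σ₀² = 57×39.02/37 = 60.1119
Critical values: χ²_{0.975,57} = 38.027, χ²_{0.025,57} = 79.752
Rejection region: χ² < 38.027 or χ² > 79.752
Decision: fail to reject H₀

Answer: χ² = 60.1119, fail to reject H₀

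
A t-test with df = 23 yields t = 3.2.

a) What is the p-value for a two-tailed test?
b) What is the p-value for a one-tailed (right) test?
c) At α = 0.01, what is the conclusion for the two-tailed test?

Using t-distribution with df = 23:
a) Two-tailed: p = 2×P(T > 3.2) = 0.0040
b) One-tailed: p = P(T > 3.2) = 0.0020
c) 0.0040 < 0.01, reject H₀

Answer: a) 0.0040, b) 0.0020, c) reject H₀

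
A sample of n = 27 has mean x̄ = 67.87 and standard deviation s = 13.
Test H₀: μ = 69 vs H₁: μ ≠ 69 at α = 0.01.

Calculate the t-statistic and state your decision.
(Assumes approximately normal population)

Answer: t = -0.4517, fail to reject H₀

Derivation:
df = n - 1 = 26
SE = s/√n = 13/√27 = 2.5019
t = (x̄ - μ₀)/SE = (67.87 - 69)/2.5019 = -0.4517
Critical value: t_{0.005,26} = ±2.779
p-value ≈ 0.6552
Decision: fail to reject H₀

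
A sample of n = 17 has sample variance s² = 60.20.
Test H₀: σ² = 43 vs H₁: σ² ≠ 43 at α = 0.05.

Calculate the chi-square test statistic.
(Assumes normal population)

Answer: χ² = 22.4000, fail to reject H₀

Derivation:
df = n - 1 = 16
χ² = (n-1)s²/σ₀² = 16×60.20/43 = 22.4000
Critical values: χ²_{0.975,16} = 6.908, χ²_{0.025,16} = 28.845
Rejection region: χ² < 6.908 or χ² > 28.845
Decision: fail to reject H₀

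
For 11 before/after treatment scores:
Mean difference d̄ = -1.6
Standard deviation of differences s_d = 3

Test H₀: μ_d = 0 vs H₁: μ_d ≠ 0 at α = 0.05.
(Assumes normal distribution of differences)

df = n - 1 = 10
SE = s_d/√n = 3/√11 = 0.9045
t = d̄/SE = -1.6/0.9045 = -1.7689
Critical value: t_{0.025,10} = ±2.228
p-value ≈ 0.1073
Decision: fail to reject H₀

Answer: t = -1.7689, fail to reject H₀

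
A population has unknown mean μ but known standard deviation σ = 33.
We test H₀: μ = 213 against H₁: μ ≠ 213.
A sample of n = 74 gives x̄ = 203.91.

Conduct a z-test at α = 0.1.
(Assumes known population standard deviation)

Answer: z = -2.3695, reject H₀

Derivation:
Standard error: SE = σ/√n = 33/√74 = 3.8362
z-statistic: z = (x̄ - μ₀)/SE = (203.91 - 213)/3.8362 = -2.3695
Critical value: ±1.645
p-value = 0.0178
Decision: reject H₀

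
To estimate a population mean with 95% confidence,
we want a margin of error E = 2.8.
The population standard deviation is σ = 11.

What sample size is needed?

Answer: n = 60

Derivation:
z_0.025 = 1.960
n = (z×σ/E)² = (1.960×11/2.8)²
n = 59.2900
Round up: n = 60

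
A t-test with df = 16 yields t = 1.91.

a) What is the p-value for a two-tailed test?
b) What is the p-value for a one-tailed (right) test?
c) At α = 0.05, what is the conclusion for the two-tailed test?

Using t-distribution with df = 16:
a) Two-tailed: p = 2×P(T > 1.91) = 0.0742
b) One-tailed: p = P(T > 1.91) = 0.0371
c) 0.0742 ≥ 0.05, fail to reject H₀

Answer: a) 0.0742, b) 0.0371, c) fail to reject H₀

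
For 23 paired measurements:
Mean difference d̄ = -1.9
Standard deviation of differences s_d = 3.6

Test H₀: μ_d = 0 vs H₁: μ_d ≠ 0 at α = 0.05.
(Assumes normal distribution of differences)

df = n - 1 = 22
SE = s_d/√n = 3.6/√23 = 0.7507
t = d̄/SE = -1.9/0.7507 = -2.5310
Critical value: t_{0.025,22} = ±2.074
p-value ≈ 0.0190
Decision: reject H₀

Answer: t = -2.5310, reject H₀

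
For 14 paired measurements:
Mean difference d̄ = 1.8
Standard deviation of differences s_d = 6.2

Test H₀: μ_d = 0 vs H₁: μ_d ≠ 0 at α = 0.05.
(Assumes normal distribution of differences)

df = n - 1 = 13
SE = s_d/√n = 6.2/√14 = 1.6570
t = d̄/SE = 1.8/1.6570 = 1.0863
Critical value: t_{0.025,13} = ±2.160
p-value ≈ 0.2971
Decision: fail to reject H₀

Answer: t = 1.0863, fail to reject H₀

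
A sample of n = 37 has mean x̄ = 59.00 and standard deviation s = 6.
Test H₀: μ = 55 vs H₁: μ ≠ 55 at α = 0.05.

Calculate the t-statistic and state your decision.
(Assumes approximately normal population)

Answer: t = 4.0552, reject H₀

Derivation:
df = n - 1 = 36
SE = s/√n = 6/√37 = 0.9864
t = (x̄ - μ₀)/SE = (59.00 - 55)/0.9864 = 4.0552
Critical value: t_{0.025,36} = ±2.028
p-value ≈ 0.0003
Decision: reject H₀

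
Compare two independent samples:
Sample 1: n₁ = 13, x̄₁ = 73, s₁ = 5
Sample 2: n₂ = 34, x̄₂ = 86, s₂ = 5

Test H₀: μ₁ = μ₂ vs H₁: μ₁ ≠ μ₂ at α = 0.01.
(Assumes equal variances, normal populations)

Answer: t = -7.9730, reject H₀

Derivation:
Pooled variance: s²_p = [12×5² + 33×5²]/(45) = 25.0000
s_p = 5.0000
SE = s_p×√(1/n₁ + 1/n₂) = 5.0000×√(1/13 + 1/34) = 1.6305
t = (x̄₁ - x̄₂)/SE = (73 - 86)/1.6305 = -7.9730
df = 45, t-critical = ±2.690
Decision: reject H₀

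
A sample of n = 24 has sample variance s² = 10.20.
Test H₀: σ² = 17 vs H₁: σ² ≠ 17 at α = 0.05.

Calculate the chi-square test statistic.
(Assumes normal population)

Answer: χ² = 13.8000, fail to reject H₀

Derivation:
df = n - 1 = 23
χ² = (n-1)s²/σ₀² = 23×10.20/17 = 13.8000
Critical values: χ²_{0.975,23} = 11.689, χ²_{0.025,23} = 38.076
Rejection region: χ² < 11.689 or χ² > 38.076
Decision: fail to reject H₀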